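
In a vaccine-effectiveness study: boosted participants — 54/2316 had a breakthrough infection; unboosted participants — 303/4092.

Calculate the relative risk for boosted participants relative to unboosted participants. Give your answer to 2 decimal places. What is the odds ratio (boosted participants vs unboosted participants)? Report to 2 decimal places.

RR = 0.31; OR = 0.30

risk, boosted participants = 54/2316 = 0.02332
risk, unboosted participants = 303/4092 = 0.07405
RR = 0.02332 / 0.07405 = 0.31
odds, boosted participants = 54/2262 = 0.02387
odds, unboosted participants = 303/3789 = 0.07997
OR = 0.02387 / 0.07997 = 0.30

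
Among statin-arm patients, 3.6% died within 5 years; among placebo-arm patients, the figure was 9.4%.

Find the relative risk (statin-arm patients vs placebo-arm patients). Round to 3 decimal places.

RR = 0.03600 / 0.09400 = 0.383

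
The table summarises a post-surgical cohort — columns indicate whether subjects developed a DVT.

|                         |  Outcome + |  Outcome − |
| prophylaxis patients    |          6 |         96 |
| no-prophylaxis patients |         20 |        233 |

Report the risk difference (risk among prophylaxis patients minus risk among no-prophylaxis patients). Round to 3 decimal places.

risk, prophylaxis patients = 6/102 = 0.0588
risk, no-prophylaxis patients = 20/253 = 0.0791
risk difference = 0.0588 − 0.0791 = -0.020

-0.020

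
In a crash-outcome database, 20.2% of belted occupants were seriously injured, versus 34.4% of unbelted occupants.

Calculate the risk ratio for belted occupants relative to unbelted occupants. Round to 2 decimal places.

RR = 0.2020 / 0.3440 = 0.59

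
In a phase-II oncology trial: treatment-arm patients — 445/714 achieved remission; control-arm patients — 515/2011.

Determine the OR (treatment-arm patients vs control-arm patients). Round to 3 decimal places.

odds, treatment-arm patients = 445/269 = 1.6543
odds, control-arm patients = 515/1496 = 0.3443
OR = 1.6543 / 0.3443 = 4.805

4.805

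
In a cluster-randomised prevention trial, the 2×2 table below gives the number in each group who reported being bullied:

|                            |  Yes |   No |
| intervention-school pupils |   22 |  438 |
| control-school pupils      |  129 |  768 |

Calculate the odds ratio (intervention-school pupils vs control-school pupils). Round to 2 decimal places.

OR = (22 × 768) / (438 × 129) = 16896/56502 ≈ 0.30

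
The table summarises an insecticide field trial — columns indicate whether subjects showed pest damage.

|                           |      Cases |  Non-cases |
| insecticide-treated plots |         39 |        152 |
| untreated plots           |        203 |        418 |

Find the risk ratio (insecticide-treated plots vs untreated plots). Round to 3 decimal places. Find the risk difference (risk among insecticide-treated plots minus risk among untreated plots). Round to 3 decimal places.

risk, insecticide-treated plots = 39/191 = 0.2042
risk, untreated plots = 203/621 = 0.3269
RR = 0.2042 / 0.3269 = 0.625
risk difference = 0.2042 − 0.3269 = -0.123

RR = 0.625; RD = -0.123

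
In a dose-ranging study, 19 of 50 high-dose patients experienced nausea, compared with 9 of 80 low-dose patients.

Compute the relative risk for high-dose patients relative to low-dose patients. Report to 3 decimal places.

risk, high-dose patients = 19/50 = 0.3800
risk, low-dose patients = 9/80 = 0.1125
RR = 0.3800 / 0.1125 = 3.378

RR: 3.378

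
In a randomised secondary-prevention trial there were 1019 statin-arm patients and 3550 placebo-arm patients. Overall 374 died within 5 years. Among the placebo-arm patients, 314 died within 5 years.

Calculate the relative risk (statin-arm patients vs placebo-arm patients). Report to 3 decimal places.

0.666

statin-arm patients with the outcome: 374 − 314 = 60
statin-arm patients without the outcome: 1019 − 60 = 959
placebo-arm patients without the outcome: 3550 − 314 = 3236
risk, statin-arm patients = 60/1019 = 0.0589
risk, placebo-arm patients = 314/3550 = 0.0885
RR = 0.0589 / 0.0885 = 0.666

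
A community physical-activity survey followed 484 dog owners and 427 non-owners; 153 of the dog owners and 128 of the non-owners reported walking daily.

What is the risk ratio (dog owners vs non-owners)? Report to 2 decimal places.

RR ≈ 1.05

risk, dog owners = 153/484 = 0.3161
risk, non-owners = 128/427 = 0.2998
RR = 0.3161 / 0.2998 = 1.05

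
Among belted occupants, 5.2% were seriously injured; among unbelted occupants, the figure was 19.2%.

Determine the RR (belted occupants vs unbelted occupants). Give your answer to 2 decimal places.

RR = 0.0520 / 0.1920 = 0.27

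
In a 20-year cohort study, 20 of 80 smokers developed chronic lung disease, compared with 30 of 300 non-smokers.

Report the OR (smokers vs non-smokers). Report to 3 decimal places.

OR = (20 × 270) / (60 × 30) = 5400/1800 ≈ 3.000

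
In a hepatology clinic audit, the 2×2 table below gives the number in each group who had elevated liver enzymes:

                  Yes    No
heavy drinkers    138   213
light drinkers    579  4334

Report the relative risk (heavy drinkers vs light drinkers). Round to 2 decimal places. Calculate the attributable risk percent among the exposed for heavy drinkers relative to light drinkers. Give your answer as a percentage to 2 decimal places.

RR = 3.34; AR% = 70.02%

risk, heavy drinkers = 138/351 = 0.3932
risk, light drinkers = 579/4913 = 0.1179
RR = 0.3932 / 0.1179 = 3.34
AR% = (0.3932 − 0.1179) / 0.3932 = 0.7002 → 70.02%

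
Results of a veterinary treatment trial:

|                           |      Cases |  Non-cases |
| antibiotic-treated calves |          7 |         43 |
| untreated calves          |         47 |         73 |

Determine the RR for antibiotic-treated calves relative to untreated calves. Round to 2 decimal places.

risk, antibiotic-treated calves = 7/50 = 0.1400
risk, untreated calves = 47/120 = 0.3917
RR = 0.1400 / 0.3917 = 0.36

0.36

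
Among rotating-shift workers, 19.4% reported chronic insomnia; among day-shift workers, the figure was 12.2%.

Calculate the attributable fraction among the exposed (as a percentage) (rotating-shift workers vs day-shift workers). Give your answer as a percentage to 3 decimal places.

AR% = (0.1940 − 0.1220) / 0.1940 = 0.3711 → 37.113%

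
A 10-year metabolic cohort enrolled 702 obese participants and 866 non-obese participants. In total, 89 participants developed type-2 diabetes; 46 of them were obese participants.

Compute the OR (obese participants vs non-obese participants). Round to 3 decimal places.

OR: 1.342

obese participants without the outcome: 702 − 46 = 656
non-obese participants with the outcome: 89 − 46 = 43
non-obese participants without the outcome: 866 − 43 = 823
OR = (46 × 823) / (656 × 43) = 37858/28208 ≈ 1.342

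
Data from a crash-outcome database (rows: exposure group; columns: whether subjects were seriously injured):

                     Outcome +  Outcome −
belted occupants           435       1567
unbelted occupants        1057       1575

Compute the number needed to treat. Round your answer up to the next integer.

risk, belted occupants = 435/2002 = 0.217283
risk, unbelted occupants = 1057/2632 = 0.401596
absolute risk difference = 0.184313
1 / 0.184313 = 5.426 → round up → 6

NNT ≈ 6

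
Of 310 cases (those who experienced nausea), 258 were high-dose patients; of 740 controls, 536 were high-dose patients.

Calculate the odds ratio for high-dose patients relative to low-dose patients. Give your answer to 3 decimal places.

OR = 1.888

odds, high-dose patients = 258/536 = 0.4813
odds, low-dose patients = 52/204 = 0.2549
OR = 0.4813 / 0.2549 = 1.888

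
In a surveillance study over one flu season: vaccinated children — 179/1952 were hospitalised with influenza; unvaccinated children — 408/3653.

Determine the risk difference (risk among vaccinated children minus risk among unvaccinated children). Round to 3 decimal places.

risk, vaccinated children = 179/1952 = 0.0917
risk, unvaccinated children = 408/3653 = 0.1117
risk difference = 0.0917 − 0.1117 = -0.020

-0.020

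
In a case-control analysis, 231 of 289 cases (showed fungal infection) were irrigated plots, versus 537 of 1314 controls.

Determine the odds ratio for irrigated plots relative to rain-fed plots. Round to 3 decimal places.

OR = (231 × 777) / (537 × 58) = 179487/31146 ≈ 5.763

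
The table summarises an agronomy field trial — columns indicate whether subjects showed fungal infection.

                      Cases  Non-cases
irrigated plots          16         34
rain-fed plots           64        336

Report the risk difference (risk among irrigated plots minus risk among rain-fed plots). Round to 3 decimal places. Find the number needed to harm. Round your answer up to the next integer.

RD = 0.160; NNH = 7

risk, irrigated plots = 16/50 = 0.3200
risk, rain-fed plots = 64/400 = 0.1600
risk difference = 0.3200 − 0.1600 = 0.160
absolute risk difference = 0.160000
1 / 0.160000 = 6.250 → round up → 7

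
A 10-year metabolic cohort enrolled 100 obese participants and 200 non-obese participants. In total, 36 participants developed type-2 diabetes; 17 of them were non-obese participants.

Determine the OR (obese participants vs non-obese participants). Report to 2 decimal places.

obese participants with the outcome: 36 − 17 = 19
obese participants without the outcome: 100 − 19 = 81
non-obese participants without the outcome: 200 − 17 = 183
OR = (19 × 183) / (81 × 17) = 3477/1377 ≈ 2.53

2.53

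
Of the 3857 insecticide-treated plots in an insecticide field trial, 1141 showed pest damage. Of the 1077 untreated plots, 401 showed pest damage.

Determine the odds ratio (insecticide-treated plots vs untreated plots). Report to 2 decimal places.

OR = 0.71

odds, insecticide-treated plots = 1141/2716 = 0.4201
odds, untreated plots = 401/676 = 0.5932
OR = 0.4201 / 0.5932 = 0.71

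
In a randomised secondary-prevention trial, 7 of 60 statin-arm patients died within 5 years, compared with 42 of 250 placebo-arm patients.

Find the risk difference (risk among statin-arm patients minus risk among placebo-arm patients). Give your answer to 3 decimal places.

risk, statin-arm patients = 7/60 = 0.1167
risk, placebo-arm patients = 42/250 = 0.1680
risk difference = 0.1167 − 0.1680 = -0.051

-0.051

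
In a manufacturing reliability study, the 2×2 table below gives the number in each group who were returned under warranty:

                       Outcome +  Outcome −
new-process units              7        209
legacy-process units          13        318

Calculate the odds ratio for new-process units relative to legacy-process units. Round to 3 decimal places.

OR: 0.819

odds, new-process units = 7/209 = 0.03349
odds, legacy-process units = 13/318 = 0.04088
OR = 0.03349 / 0.04088 = 0.819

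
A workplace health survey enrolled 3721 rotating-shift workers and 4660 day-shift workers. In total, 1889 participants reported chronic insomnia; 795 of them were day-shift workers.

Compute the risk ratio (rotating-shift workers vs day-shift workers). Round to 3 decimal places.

rotating-shift workers with the outcome: 1889 − 795 = 1094
rotating-shift workers without the outcome: 3721 − 1094 = 2627
day-shift workers without the outcome: 4660 − 795 = 3865
risk, rotating-shift workers = 1094/3721 = 0.2940
risk, day-shift workers = 795/4660 = 0.1706
RR = 0.2940 / 0.1706 = 1.723

RR ≈ 1.723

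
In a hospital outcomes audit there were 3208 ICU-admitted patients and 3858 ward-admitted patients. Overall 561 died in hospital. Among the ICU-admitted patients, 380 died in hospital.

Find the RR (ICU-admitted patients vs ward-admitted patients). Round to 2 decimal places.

ICU-admitted patients without the outcome: 3208 − 380 = 2828
ward-admitted patients with the outcome: 561 − 380 = 181
ward-admitted patients without the outcome: 3858 − 181 = 3677
risk, ICU-admitted patients = 380/3208 = 0.11845
risk, ward-admitted patients = 181/3858 = 0.04692
RR = 0.11845 / 0.04692 = 2.52

RR = 2.52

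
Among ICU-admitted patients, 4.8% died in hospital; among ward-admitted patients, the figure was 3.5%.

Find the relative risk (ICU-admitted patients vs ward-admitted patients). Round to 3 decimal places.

RR = 0.04800 / 0.03500 = 1.371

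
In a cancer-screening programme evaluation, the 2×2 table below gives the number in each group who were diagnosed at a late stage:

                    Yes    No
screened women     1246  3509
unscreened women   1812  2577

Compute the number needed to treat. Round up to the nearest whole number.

NNT = 7

risk, screened women = 1246/4755 = 0.262040
risk, unscreened women = 1812/4389 = 0.412850
absolute risk difference = 0.150810
1 / 0.150810 = 6.631 → round up → 7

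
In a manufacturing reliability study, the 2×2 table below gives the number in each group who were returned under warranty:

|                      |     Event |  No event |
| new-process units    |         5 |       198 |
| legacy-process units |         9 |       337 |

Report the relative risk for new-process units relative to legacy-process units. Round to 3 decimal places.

0.947

risk, new-process units = 5/203 = 0.02463
risk, legacy-process units = 9/346 = 0.02601
RR = 0.02463 / 0.02601 = 0.947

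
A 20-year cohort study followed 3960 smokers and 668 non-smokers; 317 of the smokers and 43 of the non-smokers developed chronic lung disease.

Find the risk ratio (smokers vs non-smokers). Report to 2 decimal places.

risk, smokers = 317/3960 = 0.0801
risk, non-smokers = 43/668 = 0.0644
RR = 0.0801 / 0.0644 = 1.24

1.24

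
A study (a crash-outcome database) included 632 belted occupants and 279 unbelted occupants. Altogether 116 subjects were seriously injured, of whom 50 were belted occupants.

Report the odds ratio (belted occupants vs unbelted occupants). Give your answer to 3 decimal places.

belted occupants without the outcome: 632 − 50 = 582
unbelted occupants with the outcome: 116 − 50 = 66
unbelted occupants without the outcome: 279 − 66 = 213
OR = (50 × 213) / (582 × 66) = 10650/38412 ≈ 0.277

OR: 0.277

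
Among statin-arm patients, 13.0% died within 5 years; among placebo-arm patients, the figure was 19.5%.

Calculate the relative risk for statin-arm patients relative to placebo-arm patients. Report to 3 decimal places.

RR = 0.1300 / 0.1950 = 0.667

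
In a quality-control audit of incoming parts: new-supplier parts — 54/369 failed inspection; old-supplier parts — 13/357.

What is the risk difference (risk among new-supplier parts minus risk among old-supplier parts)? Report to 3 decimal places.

risk, new-supplier parts = 54/369 = 0.14634
risk, old-supplier parts = 13/357 = 0.03641
risk difference = 0.14634 − 0.03641 = 0.110

0.110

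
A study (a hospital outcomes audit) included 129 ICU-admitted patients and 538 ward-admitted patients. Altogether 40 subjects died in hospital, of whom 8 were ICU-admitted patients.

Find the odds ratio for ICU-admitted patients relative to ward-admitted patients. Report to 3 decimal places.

ICU-admitted patients without the outcome: 129 − 8 = 121
ward-admitted patients with the outcome: 40 − 8 = 32
ward-admitted patients without the outcome: 538 − 32 = 506
OR = (8 × 506) / (121 × 32) = 4048/3872 ≈ 1.045

OR ≈ 1.045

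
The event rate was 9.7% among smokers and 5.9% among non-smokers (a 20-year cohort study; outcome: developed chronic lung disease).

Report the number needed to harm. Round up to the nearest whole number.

absolute risk difference = 0.038000
1 / 0.038000 = 26.316 → round up → 27

NNH ≈ 27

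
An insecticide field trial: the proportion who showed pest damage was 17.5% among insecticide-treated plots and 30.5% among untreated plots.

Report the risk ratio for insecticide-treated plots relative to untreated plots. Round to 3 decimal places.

RR = 0.1750 / 0.3050 = 0.574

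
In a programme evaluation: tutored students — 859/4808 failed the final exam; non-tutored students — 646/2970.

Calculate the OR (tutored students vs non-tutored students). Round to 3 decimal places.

OR = (859 × 2324) / (3949 × 646) = 1996316/2551054 ≈ 0.783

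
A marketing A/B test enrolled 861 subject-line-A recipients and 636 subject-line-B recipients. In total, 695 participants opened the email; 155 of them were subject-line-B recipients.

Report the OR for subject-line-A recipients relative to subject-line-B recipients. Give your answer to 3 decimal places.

subject-line-A recipients with the outcome: 695 − 155 = 540
subject-line-A recipients without the outcome: 861 − 540 = 321
subject-line-B recipients without the outcome: 636 − 155 = 481
OR = (540 × 481) / (321 × 155) = 259740/49755 ≈ 5.220

5.220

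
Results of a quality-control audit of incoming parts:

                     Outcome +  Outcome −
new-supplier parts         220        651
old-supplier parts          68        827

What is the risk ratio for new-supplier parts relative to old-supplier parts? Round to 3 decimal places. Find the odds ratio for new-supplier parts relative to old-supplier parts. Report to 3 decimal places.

risk, new-supplier parts = 220/871 = 0.2526
risk, old-supplier parts = 68/895 = 0.0760
RR = 0.2526 / 0.0760 = 3.324
OR = (220 × 827) / (651 × 68) = 181940/44268 ≈ 4.110

RR = 3.324; OR = 4.110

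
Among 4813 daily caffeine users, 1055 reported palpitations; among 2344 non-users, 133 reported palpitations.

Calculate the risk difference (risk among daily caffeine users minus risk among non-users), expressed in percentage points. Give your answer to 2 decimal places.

RD = 16.25

risk, daily caffeine users = 1055/4813 = 0.2192
risk, non-users = 133/2344 = 0.0567
risk difference = 0.2192 − 0.0567 = 0.1625 → 16.25 percentage points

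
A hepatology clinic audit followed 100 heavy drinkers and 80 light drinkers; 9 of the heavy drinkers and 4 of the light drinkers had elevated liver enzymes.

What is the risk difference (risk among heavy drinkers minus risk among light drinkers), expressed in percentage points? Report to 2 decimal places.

risk, heavy drinkers = 9/100 = 0.0900
risk, light drinkers = 4/80 = 0.0500
risk difference = 0.0900 − 0.0500 = 0.0400 → 4.00 percentage points

RD = 4.00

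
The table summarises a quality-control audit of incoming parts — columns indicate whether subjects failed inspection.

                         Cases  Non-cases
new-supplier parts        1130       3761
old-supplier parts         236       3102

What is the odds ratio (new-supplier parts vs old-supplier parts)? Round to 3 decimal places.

OR: 3.949

odds, new-supplier parts = 1130/3761 = 0.3005
odds, old-supplier parts = 236/3102 = 0.0761
OR = 0.3005 / 0.0761 = 3.949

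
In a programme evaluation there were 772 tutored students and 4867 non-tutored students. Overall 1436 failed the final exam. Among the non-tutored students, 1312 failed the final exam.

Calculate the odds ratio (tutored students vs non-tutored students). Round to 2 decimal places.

OR ≈ 0.52

tutored students with the outcome: 1436 − 1312 = 124
tutored students without the outcome: 772 − 124 = 648
non-tutored students without the outcome: 4867 − 1312 = 3555
OR = (124 × 3555) / (648 × 1312) = 440820/850176 ≈ 0.52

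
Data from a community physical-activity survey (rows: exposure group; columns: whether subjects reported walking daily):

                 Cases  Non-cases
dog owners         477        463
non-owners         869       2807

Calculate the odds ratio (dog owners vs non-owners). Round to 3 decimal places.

OR = (477 × 2807) / (463 × 869) = 1338939/402347 ≈ 3.328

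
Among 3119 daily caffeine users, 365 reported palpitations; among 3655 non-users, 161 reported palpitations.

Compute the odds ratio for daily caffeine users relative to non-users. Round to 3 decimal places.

OR = (365 × 3494) / (2754 × 161) = 1275310/443394 ≈ 2.876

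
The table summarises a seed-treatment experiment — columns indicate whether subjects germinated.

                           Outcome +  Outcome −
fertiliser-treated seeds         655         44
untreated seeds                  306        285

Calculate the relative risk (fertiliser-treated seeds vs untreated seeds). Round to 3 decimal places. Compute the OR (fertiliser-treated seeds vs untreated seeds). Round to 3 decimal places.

RR = 1.810; OR = 13.865

risk, fertiliser-treated seeds = 655/699 = 0.9371
risk, untreated seeds = 306/591 = 0.5178
RR = 0.9371 / 0.5178 = 1.810
OR = (655 × 285) / (44 × 306) = 186675/13464 ≈ 13.865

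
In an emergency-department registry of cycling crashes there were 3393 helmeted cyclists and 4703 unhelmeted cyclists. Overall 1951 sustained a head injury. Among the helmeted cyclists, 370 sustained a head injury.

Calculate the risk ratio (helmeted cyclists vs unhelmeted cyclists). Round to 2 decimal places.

0.32

helmeted cyclists without the outcome: 3393 − 370 = 3023
unhelmeted cyclists with the outcome: 1951 − 370 = 1581
unhelmeted cyclists without the outcome: 4703 − 1581 = 3122
risk, helmeted cyclists = 370/3393 = 0.1090
risk, unhelmeted cyclists = 1581/4703 = 0.3362
RR = 0.1090 / 0.3362 = 0.32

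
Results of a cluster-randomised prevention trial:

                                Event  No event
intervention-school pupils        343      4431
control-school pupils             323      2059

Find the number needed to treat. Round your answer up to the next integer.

risk, intervention-school pupils = 343/4774 = 0.071848
risk, control-school pupils = 323/2382 = 0.135600
absolute risk difference = 0.063753
1 / 0.063753 = 15.686 → round up → 16

NNT ≈ 16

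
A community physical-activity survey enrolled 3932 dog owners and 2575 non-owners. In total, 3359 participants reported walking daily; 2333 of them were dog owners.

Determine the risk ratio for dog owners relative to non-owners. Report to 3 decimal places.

1.489

dog owners without the outcome: 3932 − 2333 = 1599
non-owners with the outcome: 3359 − 2333 = 1026
non-owners without the outcome: 2575 − 1026 = 1549
risk, dog owners = 2333/3932 = 0.5933
risk, non-owners = 1026/2575 = 0.3984
RR = 0.5933 / 0.3984 = 1.489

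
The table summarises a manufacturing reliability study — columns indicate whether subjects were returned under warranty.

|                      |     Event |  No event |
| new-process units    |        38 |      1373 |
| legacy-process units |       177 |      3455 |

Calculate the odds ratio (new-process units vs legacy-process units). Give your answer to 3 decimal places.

OR = (38 × 3455) / (1373 × 177) = 131290/243021 ≈ 0.540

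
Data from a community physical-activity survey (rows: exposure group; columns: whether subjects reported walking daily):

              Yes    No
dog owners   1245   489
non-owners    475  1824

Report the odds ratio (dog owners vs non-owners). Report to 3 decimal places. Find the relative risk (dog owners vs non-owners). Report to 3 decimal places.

OR = 9.777; RR = 3.475

OR = (1245 × 1824) / (489 × 475) = 2270880/232275 ≈ 9.777
risk, dog owners = 1245/1734 = 0.7180
risk, non-owners = 475/2299 = 0.2066
RR = 0.7180 / 0.2066 = 3.475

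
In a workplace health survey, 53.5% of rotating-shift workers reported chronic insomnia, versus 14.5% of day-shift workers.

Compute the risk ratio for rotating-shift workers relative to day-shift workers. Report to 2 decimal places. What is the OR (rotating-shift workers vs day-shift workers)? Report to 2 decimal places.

RR = 0.5350 / 0.1450 = 3.69
odds, rotating-shift workers = 0.5350/0.4650 = 1.1505
odds, day-shift workers = 0.1450/0.8550 = 0.1696
OR = 1.1505 / 0.1696 = 6.78

RR = 3.69; OR = 6.78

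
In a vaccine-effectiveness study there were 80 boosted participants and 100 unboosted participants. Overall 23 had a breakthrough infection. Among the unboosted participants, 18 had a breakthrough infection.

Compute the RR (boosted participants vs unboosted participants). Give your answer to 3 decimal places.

boosted participants with the outcome: 23 − 18 = 5
boosted participants without the outcome: 80 − 5 = 75
unboosted participants without the outcome: 100 − 18 = 82
risk, boosted participants = 5/80 = 0.0625
risk, unboosted participants = 18/100 = 0.1800
RR = 0.0625 / 0.1800 = 0.347

RR: 0.347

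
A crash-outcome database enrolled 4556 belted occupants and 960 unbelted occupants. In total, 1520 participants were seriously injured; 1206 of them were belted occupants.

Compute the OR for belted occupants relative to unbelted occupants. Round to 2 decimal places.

belted occupants without the outcome: 4556 − 1206 = 3350
unbelted occupants with the outcome: 1520 − 1206 = 314
unbelted occupants without the outcome: 960 − 314 = 646
odds, belted occupants = 1206/3350 = 0.3600
odds, unbelted occupants = 314/646 = 0.4861
OR = 0.3600 / 0.4861 = 0.74

OR ≈ 0.74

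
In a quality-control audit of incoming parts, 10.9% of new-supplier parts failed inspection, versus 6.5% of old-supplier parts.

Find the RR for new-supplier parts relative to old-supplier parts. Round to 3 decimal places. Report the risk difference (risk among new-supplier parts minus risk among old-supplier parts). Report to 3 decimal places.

RR = 1.677; RD = 0.044

RR = 0.1090 / 0.0650 = 1.677
risk difference = 0.1090 − 0.0650 = 0.044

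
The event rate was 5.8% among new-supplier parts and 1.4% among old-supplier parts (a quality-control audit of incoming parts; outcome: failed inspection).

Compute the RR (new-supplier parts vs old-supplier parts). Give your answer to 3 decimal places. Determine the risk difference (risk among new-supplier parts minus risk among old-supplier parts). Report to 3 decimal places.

RR = 0.05800 / 0.01400 = 4.143
risk difference = 0.05800 − 0.01400 = 0.044

RR = 4.143; RD = 0.044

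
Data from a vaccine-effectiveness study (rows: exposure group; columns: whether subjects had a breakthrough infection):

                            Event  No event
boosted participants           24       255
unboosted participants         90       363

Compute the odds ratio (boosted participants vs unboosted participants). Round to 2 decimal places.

odds, boosted participants = 24/255 = 0.0941
odds, unboosted participants = 90/363 = 0.2479
OR = 0.0941 / 0.2479 = 0.38

OR = 0.38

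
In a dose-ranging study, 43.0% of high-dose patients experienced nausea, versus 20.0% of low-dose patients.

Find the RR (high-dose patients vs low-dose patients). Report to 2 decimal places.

RR = 0.4300 / 0.2000 = 2.15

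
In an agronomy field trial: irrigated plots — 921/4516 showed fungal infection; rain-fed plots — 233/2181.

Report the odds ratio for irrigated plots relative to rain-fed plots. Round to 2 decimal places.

OR: 2.14

odds, irrigated plots = 921/3595 = 0.2562
odds, rain-fed plots = 233/1948 = 0.1196
OR = 0.2562 / 0.1196 = 2.14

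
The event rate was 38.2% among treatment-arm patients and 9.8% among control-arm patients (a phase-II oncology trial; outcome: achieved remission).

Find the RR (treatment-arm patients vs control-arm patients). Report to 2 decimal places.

RR = 0.3820 / 0.0980 = 3.90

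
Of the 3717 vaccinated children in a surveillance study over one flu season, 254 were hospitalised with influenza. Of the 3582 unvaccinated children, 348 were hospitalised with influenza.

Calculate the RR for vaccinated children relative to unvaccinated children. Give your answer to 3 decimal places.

0.703

risk, vaccinated children = 254/3717 = 0.0683
risk, unvaccinated children = 348/3582 = 0.0972
RR = 0.0683 / 0.0972 = 0.703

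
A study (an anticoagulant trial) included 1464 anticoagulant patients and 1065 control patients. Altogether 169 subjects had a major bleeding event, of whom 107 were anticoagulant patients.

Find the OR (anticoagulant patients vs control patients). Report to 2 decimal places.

OR: 1.28

anticoagulant patients without the outcome: 1464 − 107 = 1357
control patients with the outcome: 169 − 107 = 62
control patients without the outcome: 1065 − 62 = 1003
odds, anticoagulant patients = 107/1357 = 0.0789
odds, control patients = 62/1003 = 0.0618
OR = 0.0789 / 0.0618 = 1.28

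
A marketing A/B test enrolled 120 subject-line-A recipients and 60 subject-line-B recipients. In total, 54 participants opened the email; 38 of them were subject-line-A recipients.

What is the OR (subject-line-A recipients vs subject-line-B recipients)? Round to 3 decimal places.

subject-line-A recipients without the outcome: 120 − 38 = 82
subject-line-B recipients with the outcome: 54 − 38 = 16
subject-line-B recipients without the outcome: 60 − 16 = 44
OR = (38 × 44) / (82 × 16) = 1672/1312 ≈ 1.274

1.274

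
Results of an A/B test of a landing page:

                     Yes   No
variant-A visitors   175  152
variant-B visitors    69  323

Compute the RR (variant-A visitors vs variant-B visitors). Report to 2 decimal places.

RR ≈ 3.04

risk, variant-A visitors = 175/327 = 0.5352
risk, variant-B visitors = 69/392 = 0.1760
RR = 0.5352 / 0.1760 = 3.04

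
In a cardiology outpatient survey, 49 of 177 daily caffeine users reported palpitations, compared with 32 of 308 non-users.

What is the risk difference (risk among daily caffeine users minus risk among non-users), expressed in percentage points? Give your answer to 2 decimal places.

RD: 17.29

risk, daily caffeine users = 49/177 = 0.2768
risk, non-users = 32/308 = 0.1039
risk difference = 0.2768 − 0.1039 = 0.1729 → 17.29 percentage points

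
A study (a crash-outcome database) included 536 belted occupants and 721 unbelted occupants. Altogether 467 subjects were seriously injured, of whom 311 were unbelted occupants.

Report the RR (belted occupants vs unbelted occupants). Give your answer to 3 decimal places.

belted occupants with the outcome: 467 − 311 = 156
belted occupants without the outcome: 536 − 156 = 380
unbelted occupants without the outcome: 721 − 311 = 410
risk, belted occupants = 156/536 = 0.2910
risk, unbelted occupants = 311/721 = 0.4313
RR = 0.2910 / 0.4313 = 0.675

0.675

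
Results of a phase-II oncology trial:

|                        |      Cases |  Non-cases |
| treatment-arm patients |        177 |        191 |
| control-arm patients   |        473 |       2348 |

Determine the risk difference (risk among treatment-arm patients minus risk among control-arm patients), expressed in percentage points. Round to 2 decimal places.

risk, treatment-arm patients = 177/368 = 0.4810
risk, control-arm patients = 473/2821 = 0.1677
risk difference = 0.4810 − 0.1677 = 0.3133 → 31.33 percentage points

31.33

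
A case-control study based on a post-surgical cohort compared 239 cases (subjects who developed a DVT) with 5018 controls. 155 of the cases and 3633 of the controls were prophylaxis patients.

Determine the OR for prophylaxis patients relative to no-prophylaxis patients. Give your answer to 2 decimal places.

OR = (155 × 1385) / (3633 × 84) = 214675/305172 ≈ 0.70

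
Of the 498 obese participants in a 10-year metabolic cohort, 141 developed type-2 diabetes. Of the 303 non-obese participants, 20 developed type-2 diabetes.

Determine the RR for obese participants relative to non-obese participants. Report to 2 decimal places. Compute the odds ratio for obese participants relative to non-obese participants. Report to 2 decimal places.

RR = 4.29; OR = 5.59

risk, obese participants = 141/498 = 0.2831
risk, non-obese participants = 20/303 = 0.0660
RR = 0.2831 / 0.0660 = 4.29
odds, obese participants = 141/357 = 0.3950
odds, non-obese participants = 20/283 = 0.0707
OR = 0.3950 / 0.0707 = 5.59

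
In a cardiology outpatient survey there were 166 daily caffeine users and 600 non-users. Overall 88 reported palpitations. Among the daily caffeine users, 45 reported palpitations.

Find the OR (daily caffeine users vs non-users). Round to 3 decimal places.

daily caffeine users without the outcome: 166 − 45 = 121
non-users with the outcome: 88 − 45 = 43
non-users without the outcome: 600 − 43 = 557
OR = (45 × 557) / (121 × 43) = 25065/5203 ≈ 4.817

4.817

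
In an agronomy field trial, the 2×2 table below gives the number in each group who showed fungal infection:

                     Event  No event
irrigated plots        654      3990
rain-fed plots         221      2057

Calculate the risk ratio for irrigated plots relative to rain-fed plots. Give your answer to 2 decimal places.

1.45

risk, irrigated plots = 654/4644 = 0.1408
risk, rain-fed plots = 221/2278 = 0.0970
RR = 0.1408 / 0.0970 = 1.45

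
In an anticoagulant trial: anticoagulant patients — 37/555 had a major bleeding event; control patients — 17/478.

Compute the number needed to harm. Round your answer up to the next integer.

33

risk, anticoagulant patients = 37/555 = 0.066667
risk, control patients = 17/478 = 0.035565
absolute risk difference = 0.031102
1 / 0.031102 = 32.152 → round up → 33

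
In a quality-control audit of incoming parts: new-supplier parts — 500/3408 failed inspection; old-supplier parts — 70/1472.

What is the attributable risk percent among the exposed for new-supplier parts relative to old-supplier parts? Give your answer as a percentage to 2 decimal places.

AR% ≈ 67.59%

risk, new-supplier parts = 500/3408 = 0.14671
risk, old-supplier parts = 70/1472 = 0.04755
AR% = (0.14671 − 0.04755) / 0.14671 = 0.6759 → 67.59%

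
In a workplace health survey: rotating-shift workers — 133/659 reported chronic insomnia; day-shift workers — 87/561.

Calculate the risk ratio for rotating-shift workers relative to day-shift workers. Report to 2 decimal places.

risk, rotating-shift workers = 133/659 = 0.2018
risk, day-shift workers = 87/561 = 0.1551
RR = 0.2018 / 0.1551 = 1.30

RR ≈ 1.30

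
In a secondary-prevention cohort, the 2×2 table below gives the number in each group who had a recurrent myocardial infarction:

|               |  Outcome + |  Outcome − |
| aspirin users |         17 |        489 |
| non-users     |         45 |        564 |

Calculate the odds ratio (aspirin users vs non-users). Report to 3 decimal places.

OR = (17 × 564) / (489 × 45) = 9588/22005 ≈ 0.436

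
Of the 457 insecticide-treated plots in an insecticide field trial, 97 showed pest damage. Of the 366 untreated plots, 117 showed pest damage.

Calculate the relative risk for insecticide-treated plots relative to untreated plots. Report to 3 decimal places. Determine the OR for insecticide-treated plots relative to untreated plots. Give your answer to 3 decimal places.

risk, insecticide-treated plots = 97/457 = 0.2123
risk, untreated plots = 117/366 = 0.3197
RR = 0.2123 / 0.3197 = 0.664
odds, insecticide-treated plots = 97/360 = 0.2694
odds, untreated plots = 117/249 = 0.4699
OR = 0.2694 / 0.4699 = 0.573

RR = 0.664; OR = 0.573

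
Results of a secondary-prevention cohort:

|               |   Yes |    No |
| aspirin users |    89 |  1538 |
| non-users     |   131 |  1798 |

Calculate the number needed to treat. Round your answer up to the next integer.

risk, aspirin users = 89/1627 = 0.054702
risk, non-users = 131/1929 = 0.067911
absolute risk difference = 0.013209
1 / 0.013209 = 75.706 → round up → 76

76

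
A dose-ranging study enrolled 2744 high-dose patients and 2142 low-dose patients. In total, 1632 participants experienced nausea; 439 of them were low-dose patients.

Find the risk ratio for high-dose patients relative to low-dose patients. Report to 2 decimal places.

2.12

high-dose patients with the outcome: 1632 − 439 = 1193
high-dose patients without the outcome: 2744 − 1193 = 1551
low-dose patients without the outcome: 2142 − 439 = 1703
risk, high-dose patients = 1193/2744 = 0.4348
risk, low-dose patients = 439/2142 = 0.2049
RR = 0.4348 / 0.2049 = 2.12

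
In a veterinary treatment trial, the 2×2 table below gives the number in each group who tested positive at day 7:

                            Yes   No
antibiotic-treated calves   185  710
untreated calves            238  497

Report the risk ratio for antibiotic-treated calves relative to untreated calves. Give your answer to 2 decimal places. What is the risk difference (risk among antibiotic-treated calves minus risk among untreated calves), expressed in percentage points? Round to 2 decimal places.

RR = 0.64; RD = -11.71

risk, antibiotic-treated calves = 185/895 = 0.2067
risk, untreated calves = 238/735 = 0.3238
RR = 0.2067 / 0.3238 = 0.64
risk difference = 0.2067 − 0.3238 = -0.1171 → -11.71 percentage points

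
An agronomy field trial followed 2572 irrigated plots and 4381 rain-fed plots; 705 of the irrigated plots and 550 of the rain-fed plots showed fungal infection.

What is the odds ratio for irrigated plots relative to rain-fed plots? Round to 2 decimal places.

OR = (705 × 3831) / (1867 × 550) = 2700855/1026850 ≈ 2.63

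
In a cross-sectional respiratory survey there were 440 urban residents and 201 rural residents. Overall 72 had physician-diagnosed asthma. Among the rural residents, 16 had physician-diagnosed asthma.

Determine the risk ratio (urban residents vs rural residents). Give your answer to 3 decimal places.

urban residents with the outcome: 72 − 16 = 56
urban residents without the outcome: 440 − 56 = 384
rural residents without the outcome: 201 − 16 = 185
risk, urban residents = 56/440 = 0.1273
risk, rural residents = 16/201 = 0.0796
RR = 0.1273 / 0.0796 = 1.599

RR ≈ 1.599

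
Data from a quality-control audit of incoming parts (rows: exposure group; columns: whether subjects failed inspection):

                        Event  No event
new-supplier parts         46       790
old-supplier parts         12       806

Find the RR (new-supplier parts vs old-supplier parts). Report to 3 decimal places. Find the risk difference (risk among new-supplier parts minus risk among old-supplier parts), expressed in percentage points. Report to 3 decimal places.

RR = 3.751; RD = 4.035

risk, new-supplier parts = 46/836 = 0.05502
risk, old-supplier parts = 12/818 = 0.01467
RR = 0.05502 / 0.01467 = 3.751
risk difference = 0.05502 − 0.01467 = 0.04035 → 4.035 percentage points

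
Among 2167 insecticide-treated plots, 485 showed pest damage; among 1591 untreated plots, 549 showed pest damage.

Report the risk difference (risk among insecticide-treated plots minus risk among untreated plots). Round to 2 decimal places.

-0.12

risk, insecticide-treated plots = 485/2167 = 0.2238
risk, untreated plots = 549/1591 = 0.3451
risk difference = 0.2238 − 0.3451 = -0.12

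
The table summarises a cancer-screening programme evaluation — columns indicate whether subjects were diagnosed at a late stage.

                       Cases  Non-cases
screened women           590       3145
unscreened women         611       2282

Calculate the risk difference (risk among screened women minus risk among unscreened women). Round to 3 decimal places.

RD ≈ -0.053

risk, screened women = 590/3735 = 0.1580
risk, unscreened women = 611/2893 = 0.2112
risk difference = 0.1580 − 0.2112 = -0.053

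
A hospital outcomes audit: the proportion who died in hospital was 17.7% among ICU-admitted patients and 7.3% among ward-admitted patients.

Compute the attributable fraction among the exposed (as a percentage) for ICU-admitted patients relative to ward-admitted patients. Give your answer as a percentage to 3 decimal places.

AR% = (0.1770 − 0.0730) / 0.1770 = 0.5876 → 58.757%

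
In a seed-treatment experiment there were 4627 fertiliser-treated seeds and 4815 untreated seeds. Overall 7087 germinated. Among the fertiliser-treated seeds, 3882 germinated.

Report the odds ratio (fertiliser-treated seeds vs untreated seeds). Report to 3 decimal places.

fertiliser-treated seeds without the outcome: 4627 − 3882 = 745
untreated seeds with the outcome: 7087 − 3882 = 3205
untreated seeds without the outcome: 4815 − 3205 = 1610
OR = (3882 × 1610) / (745 × 3205) = 6250020/2387725 ≈ 2.618

OR = 2.618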